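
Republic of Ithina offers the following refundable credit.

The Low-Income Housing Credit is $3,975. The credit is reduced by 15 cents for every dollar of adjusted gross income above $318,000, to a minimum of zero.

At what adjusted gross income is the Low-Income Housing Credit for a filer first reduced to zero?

$344,500

The credit falls by 15% of each dollar above $318,000, so it reaches zero when the excess is $3,975 / 15% = $26,500: income = $318,000 + $26,500 = $344,500.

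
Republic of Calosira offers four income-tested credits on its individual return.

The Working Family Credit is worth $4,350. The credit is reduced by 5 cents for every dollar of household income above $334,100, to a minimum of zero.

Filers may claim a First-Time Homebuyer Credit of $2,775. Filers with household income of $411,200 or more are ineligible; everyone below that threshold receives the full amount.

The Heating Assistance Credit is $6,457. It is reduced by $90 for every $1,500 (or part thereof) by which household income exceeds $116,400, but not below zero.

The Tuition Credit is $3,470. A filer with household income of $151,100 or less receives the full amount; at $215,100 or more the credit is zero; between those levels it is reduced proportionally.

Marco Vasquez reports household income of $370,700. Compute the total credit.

Working Family Credit: 5% of the $36,600 excess over $334,100 is $1,830; credit = $4,350 − $1,830 = $2,520.
First-Time Homebuyer Credit: $370,700 is below the $411,200 cutoff, so the full $2,775 applies.
Heating Assistance Credit: income exceeds $116,400 by $254,300 → 170 increments × $90 = $15,300 ≥ base, so the credit is $0.
Tuition Credit: $370,700 is at or above $215,100, so the credit is $0.
Total: $2,520 + $2,775 + $0 + $0 = $5,295.

$5,295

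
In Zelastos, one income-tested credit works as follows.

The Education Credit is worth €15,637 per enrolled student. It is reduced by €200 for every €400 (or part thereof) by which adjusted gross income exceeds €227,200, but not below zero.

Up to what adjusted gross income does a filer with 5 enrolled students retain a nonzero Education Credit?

Full credit = 5 × €15,637 = €78,185.
After 390 increments the reduction is 390 × €200 = €78,000, leaving €185; one more increment wipes it out. Increment 390 ends at excess 390 × €400 = €156,000, so the highest qualifying income is €227,200 + €156,000 = €383,200.

€383,200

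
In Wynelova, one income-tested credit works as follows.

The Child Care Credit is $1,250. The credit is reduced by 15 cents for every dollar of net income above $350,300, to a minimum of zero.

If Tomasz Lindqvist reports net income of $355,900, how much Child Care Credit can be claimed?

$410

Child Care Credit: 15% of the $5,600 excess over $350,300 is $840; credit = $1,250 − $840 = $410.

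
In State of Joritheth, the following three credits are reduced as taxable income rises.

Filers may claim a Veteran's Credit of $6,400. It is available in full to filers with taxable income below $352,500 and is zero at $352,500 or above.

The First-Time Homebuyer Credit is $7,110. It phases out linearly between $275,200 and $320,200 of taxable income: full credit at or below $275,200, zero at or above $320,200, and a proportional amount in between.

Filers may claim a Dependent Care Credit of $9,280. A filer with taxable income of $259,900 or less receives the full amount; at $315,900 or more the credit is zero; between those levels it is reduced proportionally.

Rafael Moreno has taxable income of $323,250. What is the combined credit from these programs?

$6,400

Veteran's Credit: $323,250 is below the $352,500 cutoff, so the full $6,400 applies.
First-Time Homebuyer Credit: $323,250 is at or above $320,200, so the credit is $0.
Dependent Care Credit: $323,250 is at or above $315,900, so the credit is $0.
Total: $6,400 + $0 + $0 = $6,400.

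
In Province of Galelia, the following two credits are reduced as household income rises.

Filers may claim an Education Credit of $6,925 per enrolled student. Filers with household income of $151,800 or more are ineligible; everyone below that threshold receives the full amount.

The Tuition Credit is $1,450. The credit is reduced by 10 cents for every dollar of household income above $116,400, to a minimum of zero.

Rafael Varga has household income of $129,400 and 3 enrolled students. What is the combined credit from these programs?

Education Credit: base = 3 × $6,925 = $20,775. $129,400 is below the $151,800 cutoff, so the full $20,775 applies.
Tuition Credit: 10% of the $13,000 excess over $116,400 is $1,300; credit = $1,450 − $1,300 = $150.
Total: $20,775 + $150 = $20,925.

$20,925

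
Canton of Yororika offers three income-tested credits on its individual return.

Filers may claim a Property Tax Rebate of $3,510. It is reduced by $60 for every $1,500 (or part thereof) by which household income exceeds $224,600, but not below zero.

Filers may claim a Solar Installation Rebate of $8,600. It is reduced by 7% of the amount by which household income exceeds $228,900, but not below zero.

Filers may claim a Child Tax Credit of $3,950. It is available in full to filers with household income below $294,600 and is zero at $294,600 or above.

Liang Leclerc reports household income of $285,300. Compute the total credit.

Property Tax Rebate: income exceeds $224,600 by $60,700, which is 41 full-or-partial $1,500 increments; reduction = 41 × $60 = $2,460, leaving $1,050.
Solar Installation Rebate: 7% of the $56,400 excess over $228,900 is $3,948; credit = $8,600 − $3,948 = $4,652.
Child Tax Credit: $285,300 is below the $294,600 cutoff, so the full $3,950 applies.
Total: $1,050 + $4,652 + $3,950 = $9,652.

$9,652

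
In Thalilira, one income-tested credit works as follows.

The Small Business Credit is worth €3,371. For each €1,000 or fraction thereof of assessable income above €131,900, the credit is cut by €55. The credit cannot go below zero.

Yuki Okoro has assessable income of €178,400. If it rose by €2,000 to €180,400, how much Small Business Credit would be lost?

At €178,400 — income exceeds €131,900 by €46,500, which is 47 full-or-partial €1,000 increments; reduction = 47 × €55 = €2,585, leaving €786.
At €180,400 — income exceeds €131,900 by €48,500, which is 49 full-or-partial €1,000 increments; reduction = 49 × €55 = €2,695, leaving €676.
Lost: €786 − €676 = €110.

€110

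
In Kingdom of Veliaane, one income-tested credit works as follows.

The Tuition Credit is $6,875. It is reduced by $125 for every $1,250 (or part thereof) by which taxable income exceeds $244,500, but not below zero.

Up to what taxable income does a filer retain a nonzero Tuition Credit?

$312,000

After 54 increments the reduction is 54 × $125 = $6,750, leaving $125; one more increment wipes it out. Increment 54 ends at excess 54 × $1,250 = $67,500, so the highest qualifying income is $244,500 + $67,500 = $312,000.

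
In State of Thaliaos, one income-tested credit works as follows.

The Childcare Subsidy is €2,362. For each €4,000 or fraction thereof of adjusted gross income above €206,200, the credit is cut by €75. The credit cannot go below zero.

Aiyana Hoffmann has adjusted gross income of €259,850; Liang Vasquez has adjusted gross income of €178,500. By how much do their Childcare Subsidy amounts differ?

Aiyana (€259,850): Childcare Subsidy: income exceeds €206,200 by €53,650, which is 14 full-or-partial €4,000 increments; reduction = 14 × €75 = €1,050, leaving €1,312.
Liang (€178,500): Childcare Subsidy: €178,500 is at or below the €206,200 threshold, so the full €2,362 applies.
Difference: |€1,312 − €2,362| = €1,050.

€1,050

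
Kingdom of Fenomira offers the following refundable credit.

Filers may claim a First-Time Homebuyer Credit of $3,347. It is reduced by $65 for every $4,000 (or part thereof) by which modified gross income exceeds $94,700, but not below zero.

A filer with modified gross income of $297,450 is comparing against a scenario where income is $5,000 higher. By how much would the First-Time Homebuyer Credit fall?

At $297,450 — income exceeds $94,700 by $202,750, which is 51 full-or-partial $4,000 increments; reduction = 51 × $65 = $3,315, leaving $32.
At $302,450 — income exceeds $94,700 by $207,750 → 52 increments × $65 = $3,380 ≥ base, so the credit is $0.
Lost: $32 − $0 = $32.

$32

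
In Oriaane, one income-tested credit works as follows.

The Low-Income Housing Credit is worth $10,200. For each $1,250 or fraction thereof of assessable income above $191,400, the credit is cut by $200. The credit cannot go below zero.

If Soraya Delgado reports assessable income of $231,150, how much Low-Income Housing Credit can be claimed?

Low-Income Housing Credit: income exceeds $191,400 by $39,750, which is 32 full-or-partial $1,250 increments; reduction = 32 × $200 = $6,400, leaving $3,800.

$3,800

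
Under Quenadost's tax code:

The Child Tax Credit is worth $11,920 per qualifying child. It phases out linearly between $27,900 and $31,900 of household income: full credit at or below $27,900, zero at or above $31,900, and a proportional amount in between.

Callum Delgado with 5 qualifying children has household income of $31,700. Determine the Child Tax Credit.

$2,980

Child Tax Credit: base = 5 × $11,920 = $59,600. $31,700 is $3,800 into a $4,000 phase-out range, leaving 200/4,000 of the credit: $59,600 × 200/4,000 = $2,980.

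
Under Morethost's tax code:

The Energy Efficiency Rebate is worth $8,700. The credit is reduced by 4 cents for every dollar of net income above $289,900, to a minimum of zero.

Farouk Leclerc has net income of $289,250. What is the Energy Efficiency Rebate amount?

Energy Efficiency Rebate: $289,250 is at or below the $289,900 threshold, so the full $8,700 applies.

$8,700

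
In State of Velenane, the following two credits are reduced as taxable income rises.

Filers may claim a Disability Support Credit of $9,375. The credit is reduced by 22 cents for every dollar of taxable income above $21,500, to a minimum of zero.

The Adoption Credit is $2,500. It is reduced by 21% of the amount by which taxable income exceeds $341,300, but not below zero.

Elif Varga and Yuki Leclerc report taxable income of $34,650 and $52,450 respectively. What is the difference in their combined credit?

Elif ($34,650): Disability Support Credit: 22% of the $13,150 excess over $21,500 is $2,893; credit = $9,375 − $2,893 = $6,482. Adoption Credit: $34,650 is at or below the $341,300 threshold, so the full $2,500 applies. total $6,482 + $2,500 = $8,982
Yuki ($52,450): Disability Support Credit: 22% of the $30,950 excess over $21,500 is $6,809; credit = $9,375 − $6,809 = $2,566. Adoption Credit: $52,450 is at or below the $341,300 threshold, so the full $2,500 applies. total $2,566 + $2,500 = $5,066
Difference: |$8,982 − $5,066| = $3,916.

$3,916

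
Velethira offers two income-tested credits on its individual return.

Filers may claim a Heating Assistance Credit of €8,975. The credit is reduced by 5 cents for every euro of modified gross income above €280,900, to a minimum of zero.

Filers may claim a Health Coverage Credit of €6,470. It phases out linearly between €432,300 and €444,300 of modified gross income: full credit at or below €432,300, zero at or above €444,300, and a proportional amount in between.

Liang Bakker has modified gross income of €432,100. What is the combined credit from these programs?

Heating Assistance Credit: 5% of the €151,200 excess over €280,900 is €7,560; credit = €8,975 − €7,560 = €1,415.
Health Coverage Credit: €432,100 is at or below the €432,300 threshold, so the full €6,470 applies.
Total: €1,415 + €6,470 = €7,885.

€7,885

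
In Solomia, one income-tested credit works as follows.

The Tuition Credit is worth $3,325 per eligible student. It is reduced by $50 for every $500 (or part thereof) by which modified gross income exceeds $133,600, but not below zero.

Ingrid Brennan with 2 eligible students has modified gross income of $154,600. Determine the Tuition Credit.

$4,550

Tuition Credit: base = 2 × $3,325 = $6,650. income exceeds $133,600 by $21,000, which is 42 full-or-partial $500 increments; reduction = 42 × $50 = $2,100, leaving $4,550.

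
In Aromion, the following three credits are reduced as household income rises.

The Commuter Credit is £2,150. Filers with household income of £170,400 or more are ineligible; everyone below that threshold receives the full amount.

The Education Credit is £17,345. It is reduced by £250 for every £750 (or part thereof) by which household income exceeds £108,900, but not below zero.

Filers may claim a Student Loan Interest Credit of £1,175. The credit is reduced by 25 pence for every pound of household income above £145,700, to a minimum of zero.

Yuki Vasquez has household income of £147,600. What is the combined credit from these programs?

Commuter Credit: £147,600 is below the £170,400 cutoff, so the full £2,150 applies.
Education Credit: income exceeds £108,900 by £38,700, which is 52 full-or-partial £750 increments; reduction = 52 × £250 = £13,000, leaving £4,345.
Student Loan Interest Credit: 25% of the £1,900 excess over £145,700 is £475; credit = £1,175 − £475 = £700.
Total: £2,150 + £4,345 + £700 = £7,195.

£7,195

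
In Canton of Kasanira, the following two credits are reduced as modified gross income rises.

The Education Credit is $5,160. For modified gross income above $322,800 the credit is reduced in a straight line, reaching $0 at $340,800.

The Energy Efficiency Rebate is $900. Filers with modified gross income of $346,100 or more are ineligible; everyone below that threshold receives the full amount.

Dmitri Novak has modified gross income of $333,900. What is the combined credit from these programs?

$2,878

Education Credit: $333,900 is $11,100 into a $18,000 phase-out range, leaving 6,900/18,000 of the credit: $5,160 × 6,900/18,000 = $1,978.
Energy Efficiency Rebate: $333,900 is below the $346,100 cutoff, so the full $900 applies.
Total: $1,978 + $900 = $2,878.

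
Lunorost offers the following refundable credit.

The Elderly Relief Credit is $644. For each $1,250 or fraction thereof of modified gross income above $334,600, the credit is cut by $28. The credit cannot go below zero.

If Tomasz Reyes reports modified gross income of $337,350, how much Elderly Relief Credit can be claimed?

$560

Elderly Relief Credit: income exceeds $334,600 by $2,750, which is 3 full-or-partial $1,250 increments; reduction = 3 × $28 = $84, leaving $560.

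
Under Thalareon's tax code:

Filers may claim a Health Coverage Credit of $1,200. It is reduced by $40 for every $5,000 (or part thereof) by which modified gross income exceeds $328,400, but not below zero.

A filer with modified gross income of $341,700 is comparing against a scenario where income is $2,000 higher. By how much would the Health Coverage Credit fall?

At $341,700 — income exceeds $328,400 by $13,300, which is 3 full-or-partial $5,000 increments; reduction = 3 × $40 = $120, leaving $1,080.
At $343,700 — income exceeds $328,400 by $15,300, which is 4 full-or-partial $5,000 increments; reduction = 4 × $40 = $160, leaving $1,040.
Lost: $1,080 − $1,040 = $40.

$40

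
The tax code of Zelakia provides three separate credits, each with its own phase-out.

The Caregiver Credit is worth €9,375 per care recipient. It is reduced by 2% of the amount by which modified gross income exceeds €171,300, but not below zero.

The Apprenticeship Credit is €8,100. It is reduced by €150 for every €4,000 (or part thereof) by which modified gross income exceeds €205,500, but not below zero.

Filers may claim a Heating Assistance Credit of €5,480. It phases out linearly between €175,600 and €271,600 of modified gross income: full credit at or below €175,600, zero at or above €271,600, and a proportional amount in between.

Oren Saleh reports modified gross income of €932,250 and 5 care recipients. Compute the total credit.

Caregiver Credit: base = 5 × €9,375 = €46,875. 2% of the €760,950 excess over €171,300 is €15,219; credit = €46,875 − €15,219 = €31,656.
Apprenticeship Credit: income exceeds €205,500 by €726,750 → 182 increments × €150 = €27,300 ≥ base, so the credit is €0.
Heating Assistance Credit: €932,250 is at or above €271,600, so the credit is €0.
Total: €31,656 + €0 + €0 = €31,656.

€31,656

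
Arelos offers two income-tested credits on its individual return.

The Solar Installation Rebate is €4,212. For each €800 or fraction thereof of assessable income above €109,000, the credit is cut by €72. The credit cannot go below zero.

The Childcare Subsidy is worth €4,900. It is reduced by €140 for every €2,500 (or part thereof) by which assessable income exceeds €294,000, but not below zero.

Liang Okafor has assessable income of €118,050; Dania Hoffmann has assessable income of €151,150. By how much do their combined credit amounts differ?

€2,952

Liang (€118,050): Solar Installation Rebate: income exceeds €109,000 by €9,050, which is 12 full-or-partial €800 increments; reduction = 12 × €72 = €864, leaving €3,348. Childcare Subsidy: €118,050 is at or below the €294,000 threshold, so the full €4,900 applies. total €3,348 + €4,900 = €8,248
Dania (€151,150): Solar Installation Rebate: income exceeds €109,000 by €42,150, which is 53 full-or-partial €800 increments; reduction = 53 × €72 = €3,816, leaving €396. Childcare Subsidy: €151,150 is at or below the €294,000 threshold, so the full €4,900 applies. total €396 + €4,900 = €5,296
Difference: |€8,248 − €5,296| = €2,952.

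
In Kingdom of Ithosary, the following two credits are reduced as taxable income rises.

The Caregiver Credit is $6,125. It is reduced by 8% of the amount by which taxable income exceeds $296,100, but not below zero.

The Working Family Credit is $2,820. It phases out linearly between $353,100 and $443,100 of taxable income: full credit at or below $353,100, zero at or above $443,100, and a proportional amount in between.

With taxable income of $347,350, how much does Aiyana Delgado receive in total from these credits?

$4,845

Caregiver Credit: 8% of the $51,250 excess over $296,100 is $4,100; credit = $6,125 − $4,100 = $2,025.
Working Family Credit: $347,350 is at or below the $353,100 threshold, so the full $2,820 applies.
Total: $2,025 + $2,820 = $4,845.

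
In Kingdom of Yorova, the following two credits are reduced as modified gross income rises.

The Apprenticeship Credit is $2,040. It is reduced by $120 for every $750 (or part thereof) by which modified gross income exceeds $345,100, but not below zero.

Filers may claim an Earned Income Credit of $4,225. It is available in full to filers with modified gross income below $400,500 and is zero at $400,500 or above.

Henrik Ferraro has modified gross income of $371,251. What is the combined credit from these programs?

$4,225

Apprenticeship Credit: income exceeds $345,100 by $26,151 → 35 increments × $120 = $4,200 ≥ base, so the credit is $0.
Earned Income Credit: $371,251 is below the $400,500 cutoff, so the full $4,225 applies.
Total: $0 + $4,225 = $4,225.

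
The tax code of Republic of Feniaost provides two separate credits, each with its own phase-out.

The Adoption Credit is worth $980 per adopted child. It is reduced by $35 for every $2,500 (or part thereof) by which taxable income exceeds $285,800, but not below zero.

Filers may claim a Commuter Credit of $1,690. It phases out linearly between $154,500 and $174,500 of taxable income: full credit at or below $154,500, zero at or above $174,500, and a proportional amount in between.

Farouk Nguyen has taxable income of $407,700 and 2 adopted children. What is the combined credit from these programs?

$245

Adoption Credit: base = 2 × $980 = $1,960. income exceeds $285,800 by $121,900, which is 49 full-or-partial $2,500 increments; reduction = 49 × $35 = $1,715, leaving $245.
Commuter Credit: $407,700 is at or above $174,500, so the credit is $0.
Total: $245 + $0 = $245.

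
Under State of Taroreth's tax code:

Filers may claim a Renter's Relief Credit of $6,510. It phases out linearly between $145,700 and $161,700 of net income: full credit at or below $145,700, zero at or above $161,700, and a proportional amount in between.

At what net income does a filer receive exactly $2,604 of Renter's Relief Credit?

$2,604 is 2,604/6,510 of the full $6,510, so 3,906/6,510 of the $16,000 range has been used: income = $145,700 + $16,000 × 3,906/6,510 = $155,300.

$155,300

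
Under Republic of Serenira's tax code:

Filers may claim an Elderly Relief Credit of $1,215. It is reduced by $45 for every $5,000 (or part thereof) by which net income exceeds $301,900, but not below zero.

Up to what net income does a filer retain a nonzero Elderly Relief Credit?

$431,900

After 26 increments the reduction is 26 × $45 = $1,170, leaving $45; one more increment wipes it out. Increment 26 ends at excess 26 × $5,000 = $130,000, so the highest qualifying income is $301,900 + $130,000 = $431,900.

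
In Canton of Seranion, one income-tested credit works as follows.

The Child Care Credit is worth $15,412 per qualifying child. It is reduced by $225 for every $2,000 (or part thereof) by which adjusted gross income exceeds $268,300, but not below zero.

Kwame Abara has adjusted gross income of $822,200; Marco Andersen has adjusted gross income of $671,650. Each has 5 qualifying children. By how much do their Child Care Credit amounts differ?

$16,875

Kwame ($822,200): Child Care Credit: base = 5 × $15,412 = $77,060. income exceeds $268,300 by $553,900, which is 277 full-or-partial $2,000 increments; reduction = 277 × $225 = $62,325, leaving $14,735.
Marco ($671,650): Child Care Credit: base = 5 × $15,412 = $77,060. income exceeds $268,300 by $403,350, which is 202 full-or-partial $2,000 increments; reduction = 202 × $225 = $45,450, leaving $31,610.
Difference: |$14,735 − $31,610| = $16,875.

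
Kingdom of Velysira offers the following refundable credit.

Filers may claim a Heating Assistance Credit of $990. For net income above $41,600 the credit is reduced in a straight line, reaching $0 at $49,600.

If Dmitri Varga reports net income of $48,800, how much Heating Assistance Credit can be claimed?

$99

Heating Assistance Credit: $48,800 is $7,200 into a $8,000 phase-out range, leaving 800/8,000 of the credit: $990 × 800/8,000 = $99.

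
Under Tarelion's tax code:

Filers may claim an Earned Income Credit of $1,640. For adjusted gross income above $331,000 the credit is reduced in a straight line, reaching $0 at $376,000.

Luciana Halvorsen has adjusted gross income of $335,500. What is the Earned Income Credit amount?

Earned Income Credit: $335,500 is $4,500 into a $45,000 phase-out range, leaving 40,500/45,000 of the credit: $1,640 × 40,500/45,000 = $1,476.

$1,476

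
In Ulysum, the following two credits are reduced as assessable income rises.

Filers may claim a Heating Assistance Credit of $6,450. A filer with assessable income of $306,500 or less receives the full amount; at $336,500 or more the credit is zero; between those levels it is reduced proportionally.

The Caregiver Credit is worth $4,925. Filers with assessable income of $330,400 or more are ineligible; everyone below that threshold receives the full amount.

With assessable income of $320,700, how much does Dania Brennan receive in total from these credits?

$8,322

Heating Assistance Credit: $320,700 is $14,200 into a $30,000 phase-out range, leaving 15,800/30,000 of the credit: $6,450 × 15,800/30,000 = $3,397.
Caregiver Credit: $320,700 is below the $330,400 cutoff, so the full $4,925 applies.
Total: $3,397 + $4,925 = $8,322.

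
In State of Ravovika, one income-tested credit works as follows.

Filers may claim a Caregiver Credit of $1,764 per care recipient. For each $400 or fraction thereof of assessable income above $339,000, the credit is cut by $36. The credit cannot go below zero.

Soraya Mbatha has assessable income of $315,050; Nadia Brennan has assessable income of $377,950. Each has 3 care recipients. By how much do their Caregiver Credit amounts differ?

Soraya ($315,050): Caregiver Credit: base = 3 × $1,764 = $5,292. $315,050 is at or below the $339,000 threshold, so the full $5,292 applies.
Nadia ($377,950): Caregiver Credit: base = 3 × $1,764 = $5,292. income exceeds $339,000 by $38,950, which is 98 full-or-partial $400 increments; reduction = 98 × $36 = $3,528, leaving $1,764.
Difference: |$5,292 − $1,764| = $3,528.

$3,528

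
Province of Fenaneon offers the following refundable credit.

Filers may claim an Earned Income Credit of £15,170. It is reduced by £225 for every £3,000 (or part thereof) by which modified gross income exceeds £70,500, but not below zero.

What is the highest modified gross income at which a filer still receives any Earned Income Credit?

After 67 increments the reduction is 67 × £225 = £15,075, leaving £95; one more increment wipes it out. Increment 67 ends at excess 67 × £3,000 = £201,000, so the highest qualifying income is £70,500 + £201,000 = £271,500.

£271,500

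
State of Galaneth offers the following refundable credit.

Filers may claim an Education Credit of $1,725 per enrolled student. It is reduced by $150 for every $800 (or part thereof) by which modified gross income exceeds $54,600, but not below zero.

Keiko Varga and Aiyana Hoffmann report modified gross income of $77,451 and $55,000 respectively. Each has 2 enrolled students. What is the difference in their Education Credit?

Keiko ($77,451): Education Credit: base = 2 × $1,725 = $3,450. income exceeds $54,600 by $22,851 → 29 increments × $150 = $4,350 ≥ base, so the credit is $0.
Aiyana ($55,000): Education Credit: base = 2 × $1,725 = $3,450. income exceeds $54,600 by $400, which is 1 full-or-partial $800 increment; reduction = 1 × $150 = $150, leaving $3,300.
Difference: |$0 − $3,300| = $3,300.

$3,300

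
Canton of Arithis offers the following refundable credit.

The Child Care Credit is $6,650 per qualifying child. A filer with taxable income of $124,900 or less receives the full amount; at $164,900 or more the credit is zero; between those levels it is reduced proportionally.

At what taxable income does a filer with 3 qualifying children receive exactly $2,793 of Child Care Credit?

$159,300

Full credit = 3 × $6,650 = $19,950.
$2,793 is 2,793/19,950 of the full $19,950, so 17,157/19,950 of the $40,000 range has been used: income = $124,900 + $40,000 × 17,157/19,950 = $159,300.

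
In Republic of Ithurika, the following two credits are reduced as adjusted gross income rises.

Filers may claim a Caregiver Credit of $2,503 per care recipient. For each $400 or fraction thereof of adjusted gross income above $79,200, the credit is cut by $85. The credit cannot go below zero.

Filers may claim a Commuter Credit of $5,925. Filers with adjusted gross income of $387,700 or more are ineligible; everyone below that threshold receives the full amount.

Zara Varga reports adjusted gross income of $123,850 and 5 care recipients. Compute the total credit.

$8,920

Caregiver Credit: base = 5 × $2,503 = $12,515. income exceeds $79,200 by $44,650, which is 112 full-or-partial $400 increments; reduction = 112 × $85 = $9,520, leaving $2,995.
Commuter Credit: $123,850 is below the $387,700 cutoff, so the full $5,925 applies.
Total: $2,995 + $5,925 = $8,920.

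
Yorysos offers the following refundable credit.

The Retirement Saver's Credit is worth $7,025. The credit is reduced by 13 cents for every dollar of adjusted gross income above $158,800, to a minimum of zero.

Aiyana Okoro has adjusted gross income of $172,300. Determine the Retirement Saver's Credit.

$5,270

Retirement Saver's Credit: 13% of the $13,500 excess over $158,800 is $1,755; credit = $7,025 − $1,755 = $5,270.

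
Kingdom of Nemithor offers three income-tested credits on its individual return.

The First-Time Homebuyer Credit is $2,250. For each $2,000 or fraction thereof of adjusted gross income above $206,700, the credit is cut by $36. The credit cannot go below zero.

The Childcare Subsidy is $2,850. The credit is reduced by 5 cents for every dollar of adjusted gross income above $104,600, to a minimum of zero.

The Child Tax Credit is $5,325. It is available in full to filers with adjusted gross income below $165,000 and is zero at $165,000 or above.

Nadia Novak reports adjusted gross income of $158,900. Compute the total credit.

First-Time Homebuyer Credit: $158,900 is at or below the $206,700 threshold, so the full $2,250 applies.
Childcare Subsidy: 5% of the $54,300 excess over $104,600 is $2,715; credit = $2,850 − $2,715 = $135.
Child Tax Credit: $158,900 is below the $165,000 cutoff, so the full $5,325 applies.
Total: $2,250 + $135 + $5,325 = $7,710.

$7,710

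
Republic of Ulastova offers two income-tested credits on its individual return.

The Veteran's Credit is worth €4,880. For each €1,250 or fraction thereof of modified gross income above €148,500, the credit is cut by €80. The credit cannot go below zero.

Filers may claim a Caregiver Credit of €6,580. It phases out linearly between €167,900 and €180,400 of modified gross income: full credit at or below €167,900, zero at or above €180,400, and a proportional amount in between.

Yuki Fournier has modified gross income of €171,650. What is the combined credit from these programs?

Veteran's Credit: income exceeds €148,500 by €23,150, which is 19 full-or-partial €1,250 increments; reduction = 19 × €80 = €1,520, leaving €3,360.
Caregiver Credit: €171,650 is €3,750 into a €12,500 phase-out range, leaving 8,750/12,500 of the credit: €6,580 × 8,750/12,500 = €4,606.
Total: €3,360 + €4,606 = €7,966.

€7,966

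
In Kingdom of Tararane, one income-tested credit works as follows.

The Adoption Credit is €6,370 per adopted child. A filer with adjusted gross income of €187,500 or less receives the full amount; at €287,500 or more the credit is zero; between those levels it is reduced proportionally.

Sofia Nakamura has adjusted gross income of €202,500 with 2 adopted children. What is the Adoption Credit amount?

€10,829

Adoption Credit: base = 2 × €6,370 = €12,740. €202,500 is €15,000 into a €100,000 phase-out range, leaving 85,000/100,000 of the credit: €12,740 × 85,000/100,000 = €10,829.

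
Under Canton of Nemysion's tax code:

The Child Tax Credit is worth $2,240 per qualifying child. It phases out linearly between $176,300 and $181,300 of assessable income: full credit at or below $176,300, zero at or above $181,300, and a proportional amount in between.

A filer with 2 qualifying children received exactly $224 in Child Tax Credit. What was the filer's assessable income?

Full credit = 2 × $2,240 = $4,480.
$224 is 224/4,480 of the full $4,480, so 4,256/4,480 of the $5,000 range has been used: income = $176,300 + $5,000 × 4,256/4,480 = $181,050.

$181,050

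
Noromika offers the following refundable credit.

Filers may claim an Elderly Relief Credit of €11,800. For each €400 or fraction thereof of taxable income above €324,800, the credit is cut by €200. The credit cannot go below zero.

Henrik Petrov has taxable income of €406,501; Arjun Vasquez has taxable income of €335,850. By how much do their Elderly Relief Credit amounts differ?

Henrik (€406,501): Elderly Relief Credit: income exceeds €324,800 by €81,701 → 205 increments × €200 = €41,000 ≥ base, so the credit is €0.
Arjun (€335,850): Elderly Relief Credit: income exceeds €324,800 by €11,050, which is 28 full-or-partial €400 increments; reduction = 28 × €200 = €5,600, leaving €6,200.
Difference: |€0 − €6,200| = €6,200.

€6,200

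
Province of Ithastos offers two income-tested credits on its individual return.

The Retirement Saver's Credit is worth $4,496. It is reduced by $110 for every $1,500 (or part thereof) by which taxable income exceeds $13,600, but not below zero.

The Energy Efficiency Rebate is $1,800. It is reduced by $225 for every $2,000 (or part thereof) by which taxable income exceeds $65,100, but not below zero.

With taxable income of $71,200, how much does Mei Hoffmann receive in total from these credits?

Retirement Saver's Credit: income exceeds $13,600 by $57,600, which is 39 full-or-partial $1,500 increments; reduction = 39 × $110 = $4,290, leaving $206.
Energy Efficiency Rebate: income exceeds $65,100 by $6,100, which is 4 full-or-partial $2,000 increments; reduction = 4 × $225 = $900, leaving $900.
Total: $206 + $900 = $1,106.

$1,106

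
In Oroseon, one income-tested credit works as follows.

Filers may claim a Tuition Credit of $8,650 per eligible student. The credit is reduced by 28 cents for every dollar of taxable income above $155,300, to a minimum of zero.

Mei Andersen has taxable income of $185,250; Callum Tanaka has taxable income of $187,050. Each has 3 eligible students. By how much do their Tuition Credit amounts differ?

Mei ($185,250): Tuition Credit: base = 3 × $8,650 = $25,950. 28% of the $29,950 excess over $155,300 is $8,386; credit = $25,950 − $8,386 = $17,564.
Callum ($187,050): Tuition Credit: base = 3 × $8,650 = $25,950. 28% of the $31,750 excess over $155,300 is $8,890; credit = $25,950 − $8,890 = $17,060.
Difference: |$17,564 − $17,060| = $504.

$504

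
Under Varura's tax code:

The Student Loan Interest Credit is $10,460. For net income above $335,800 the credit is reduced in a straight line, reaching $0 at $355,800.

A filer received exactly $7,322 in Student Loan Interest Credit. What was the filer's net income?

$7,322 is 7,322/10,460 of the full $10,460, so 3,138/10,460 of the $20,000 range has been used: income = $335,800 + $20,000 × 3,138/10,460 = $341,800.

$341,800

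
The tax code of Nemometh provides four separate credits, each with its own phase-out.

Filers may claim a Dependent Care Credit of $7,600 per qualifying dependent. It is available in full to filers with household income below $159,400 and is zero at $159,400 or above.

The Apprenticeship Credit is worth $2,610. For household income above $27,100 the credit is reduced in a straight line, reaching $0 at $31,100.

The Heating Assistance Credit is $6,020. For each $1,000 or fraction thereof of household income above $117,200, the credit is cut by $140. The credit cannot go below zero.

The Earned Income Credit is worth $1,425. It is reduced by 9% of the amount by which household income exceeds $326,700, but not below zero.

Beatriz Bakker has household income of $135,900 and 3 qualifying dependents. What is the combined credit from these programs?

$27,585

Dependent Care Credit: base = 3 × $7,600 = $22,800. $135,900 is below the $159,400 cutoff, so the full $22,800 applies.
Apprenticeship Credit: $135,900 is at or above $31,100, so the credit is $0.
Heating Assistance Credit: income exceeds $117,200 by $18,700, which is 19 full-or-partial $1,000 increments; reduction = 19 × $140 = $2,660, leaving $3,360.
Earned Income Credit: $135,900 is at or below the $326,700 threshold, so the full $1,425 applies.
Total: $22,800 + $0 + $3,360 + $1,425 = $27,585.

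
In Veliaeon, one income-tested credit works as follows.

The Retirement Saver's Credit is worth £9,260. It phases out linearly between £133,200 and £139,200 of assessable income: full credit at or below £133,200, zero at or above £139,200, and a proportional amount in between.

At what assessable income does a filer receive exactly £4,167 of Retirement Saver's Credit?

£4,167 is 4,167/9,260 of the full £9,260, so 5,093/9,260 of the £6,000 range has been used: income = £133,200 + £6,000 × 5,093/9,260 = £136,500.

£136,500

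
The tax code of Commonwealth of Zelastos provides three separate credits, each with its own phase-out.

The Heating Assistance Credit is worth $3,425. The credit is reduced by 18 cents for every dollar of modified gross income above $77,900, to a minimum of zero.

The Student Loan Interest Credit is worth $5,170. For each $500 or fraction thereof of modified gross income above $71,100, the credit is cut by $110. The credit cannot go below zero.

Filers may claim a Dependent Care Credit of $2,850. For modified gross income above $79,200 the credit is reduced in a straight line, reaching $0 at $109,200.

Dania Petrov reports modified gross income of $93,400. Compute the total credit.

Heating Assistance Credit: 18% of the $15,500 excess over $77,900 is $2,790; credit = $3,425 − $2,790 = $635.
Student Loan Interest Credit: income exceeds $71,100 by $22,300, which is 45 full-or-partial $500 increments; reduction = 45 × $110 = $4,950, leaving $220.
Dependent Care Credit: $93,400 is $14,200 into a $30,000 phase-out range, leaving 15,800/30,000 of the credit: $2,850 × 15,800/30,000 = $1,501.
Total: $635 + $220 + $1,501 = $2,356.

$2,356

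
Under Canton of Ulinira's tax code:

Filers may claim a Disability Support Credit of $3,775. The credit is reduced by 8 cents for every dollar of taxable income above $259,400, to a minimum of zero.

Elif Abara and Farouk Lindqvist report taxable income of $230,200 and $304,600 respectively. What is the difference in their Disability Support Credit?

$3,616

Elif ($230,200): Disability Support Credit: $230,200 is at or below the $259,400 threshold, so the full $3,775 applies.
Farouk ($304,600): Disability Support Credit: 8% of the $45,200 excess over $259,400 is $3,616; credit = $3,775 − $3,616 = $159.
Difference: |$3,775 − $159| = $3,616.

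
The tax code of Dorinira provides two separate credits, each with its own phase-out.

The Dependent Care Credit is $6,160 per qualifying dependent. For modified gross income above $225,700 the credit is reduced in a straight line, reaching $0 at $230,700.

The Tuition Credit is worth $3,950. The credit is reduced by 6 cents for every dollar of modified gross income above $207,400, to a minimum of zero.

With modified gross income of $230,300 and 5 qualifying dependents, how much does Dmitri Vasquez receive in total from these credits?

Dependent Care Credit: base = 5 × $6,160 = $30,800. $230,300 is $4,600 into a $5,000 phase-out range, leaving 400/5,000 of the credit: $30,800 × 400/5,000 = $2,464.
Tuition Credit: 6% of the $22,900 excess over $207,400 is $1,374; credit = $3,950 − $1,374 = $2,576.
Total: $2,464 + $2,576 = $5,040.

$5,040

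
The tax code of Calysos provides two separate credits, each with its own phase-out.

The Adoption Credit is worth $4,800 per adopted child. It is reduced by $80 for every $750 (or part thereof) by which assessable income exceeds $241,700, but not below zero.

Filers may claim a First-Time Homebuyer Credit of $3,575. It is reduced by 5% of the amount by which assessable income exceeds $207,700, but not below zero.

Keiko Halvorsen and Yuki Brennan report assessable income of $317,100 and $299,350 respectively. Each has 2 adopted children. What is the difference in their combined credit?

$1,920

Keiko ($317,100): Adoption Credit: base = 2 × $4,800 = $9,600. income exceeds $241,700 by $75,400, which is 101 full-or-partial $750 increments; reduction = 101 × $80 = $8,080, leaving $1,520. First-Time Homebuyer Credit: 5% of the $109,400 excess over $207,700 is $5,470 ≥ base, so the credit is $0. total $1,520 + $0 = $1,520
Yuki ($299,350): Adoption Credit: base = 2 × $4,800 = $9,600. income exceeds $241,700 by $57,650, which is 77 full-or-partial $750 increments; reduction = 77 × $80 = $6,160, leaving $3,440. First-Time Homebuyer Credit: 5% of the $91,650 excess over $207,700 is $4,582.50 ≥ base, so the credit is $0. total $3,440 + $0 = $3,440
Difference: |$1,520 − $3,440| = $1,920.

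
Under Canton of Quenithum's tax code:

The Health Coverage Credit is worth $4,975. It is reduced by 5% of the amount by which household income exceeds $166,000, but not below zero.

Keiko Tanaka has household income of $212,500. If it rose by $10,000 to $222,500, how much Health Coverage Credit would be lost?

$500

At $212,500 — 5% of the $46,500 excess over $166,000 is $2,325; credit = $4,975 − $2,325 = $2,650.
At $222,500 — 5% of the $56,500 excess over $166,000 is $2,825; credit = $4,975 − $2,825 = $2,150.
Lost: $2,650 − $2,150 = $500.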